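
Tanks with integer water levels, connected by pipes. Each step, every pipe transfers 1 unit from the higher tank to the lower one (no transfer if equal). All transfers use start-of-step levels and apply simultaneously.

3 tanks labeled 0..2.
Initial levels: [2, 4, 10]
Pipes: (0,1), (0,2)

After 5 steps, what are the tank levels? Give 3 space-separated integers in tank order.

Step 1: flows [1->0,2->0] -> levels [4 3 9]
Step 2: flows [0->1,2->0] -> levels [4 4 8]
Step 3: flows [0=1,2->0] -> levels [5 4 7]
Step 4: flows [0->1,2->0] -> levels [5 5 6]
Step 5: flows [0=1,2->0] -> levels [6 5 5]

Answer: 6 5 5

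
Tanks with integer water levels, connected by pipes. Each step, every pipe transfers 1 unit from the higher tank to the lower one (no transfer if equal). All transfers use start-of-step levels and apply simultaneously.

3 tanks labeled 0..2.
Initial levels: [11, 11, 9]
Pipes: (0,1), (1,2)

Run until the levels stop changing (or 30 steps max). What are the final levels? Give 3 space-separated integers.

Answer: 10 11 10

Derivation:
Step 1: flows [0=1,1->2] -> levels [11 10 10]
Step 2: flows [0->1,1=2] -> levels [10 11 10]
Step 3: flows [1->0,1->2] -> levels [11 9 11]
Step 4: flows [0->1,2->1] -> levels [10 11 10]
  -> period-2 cycle: step 4 state = step 2 state; never stabilizes
  -> state at step 30: (30-2) mod 2 = 0, same as step 2 -> [10 11 10]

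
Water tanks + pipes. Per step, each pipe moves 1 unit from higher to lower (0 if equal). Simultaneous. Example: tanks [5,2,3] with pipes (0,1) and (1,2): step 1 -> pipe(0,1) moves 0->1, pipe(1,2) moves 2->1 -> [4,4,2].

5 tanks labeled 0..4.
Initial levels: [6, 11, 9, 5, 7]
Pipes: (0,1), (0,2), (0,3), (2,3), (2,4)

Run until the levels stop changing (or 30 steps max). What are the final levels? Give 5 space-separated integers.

Answer: 6 8 9 8 7

Derivation:
Step 1: flows [1->0,2->0,0->3,2->3,2->4] -> levels [7 10 6 7 8]
Step 2: flows [1->0,0->2,0=3,3->2,4->2] -> levels [7 9 9 6 7]
Step 3: flows [1->0,2->0,0->3,2->3,2->4] -> levels [8 8 6 8 8]
Step 4: flows [0=1,0->2,0=3,3->2,4->2] -> levels [7 8 9 7 7]
Step 5: flows [1->0,2->0,0=3,2->3,2->4] -> levels [9 7 6 8 8]
Step 6: flows [0->1,0->2,0->3,3->2,4->2] -> levels [6 8 9 8 7]
Step 7: flows [1->0,2->0,3->0,2->3,2->4] -> levels [9 7 6 8 8]
  -> period-2 cycle: step 7 state = step 5 state; never stabilizes
  -> state at step 30: (30-5) mod 2 = 1, same as step 6 -> [6 8 9 8 7]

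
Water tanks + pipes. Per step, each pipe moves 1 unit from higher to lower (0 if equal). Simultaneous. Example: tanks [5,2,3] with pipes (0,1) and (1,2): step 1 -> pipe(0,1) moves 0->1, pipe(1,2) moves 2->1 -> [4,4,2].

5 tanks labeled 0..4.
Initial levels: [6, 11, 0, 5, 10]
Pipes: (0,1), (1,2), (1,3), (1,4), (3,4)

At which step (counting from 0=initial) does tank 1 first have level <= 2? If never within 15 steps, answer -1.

Answer: -1

Derivation:
Step 1: flows [1->0,1->2,1->3,1->4,4->3] -> levels [7 7 1 7 10]
Step 2: flows [0=1,1->2,1=3,4->1,4->3] -> levels [7 7 2 8 8]
Step 3: flows [0=1,1->2,3->1,4->1,3=4] -> levels [7 8 3 7 7]
Step 4: flows [1->0,1->2,1->3,1->4,3=4] -> levels [8 4 4 8 8]
Step 5: flows [0->1,1=2,3->1,4->1,3=4] -> levels [7 7 4 7 7]
Step 6: flows [0=1,1->2,1=3,1=4,3=4] -> levels [7 6 5 7 7]
Step 7: flows [0->1,1->2,3->1,4->1,3=4] -> levels [6 8 6 6 6]
Step 8: flows [1->0,1->2,1->3,1->4,3=4] -> levels [7 4 7 7 7]
Step 9: flows [0->1,2->1,3->1,4->1,3=4] -> levels [6 8 6 6 6]
  -> period-2 cycle (repeats step 7); tank 1 never drops to <=2
Tank 1 never reaches <=2 within 15 steps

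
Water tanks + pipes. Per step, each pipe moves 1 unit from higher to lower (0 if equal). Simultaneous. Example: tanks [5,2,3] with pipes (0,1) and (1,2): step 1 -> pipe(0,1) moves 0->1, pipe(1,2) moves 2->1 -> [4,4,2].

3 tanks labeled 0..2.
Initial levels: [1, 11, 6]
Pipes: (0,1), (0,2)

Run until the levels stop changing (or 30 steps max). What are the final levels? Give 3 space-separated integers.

Step 1: flows [1->0,2->0] -> levels [3 10 5]
Step 2: flows [1->0,2->0] -> levels [5 9 4]
Step 3: flows [1->0,0->2] -> levels [5 8 5]
Step 4: flows [1->0,0=2] -> levels [6 7 5]
Step 5: flows [1->0,0->2] -> levels [6 6 6]
Step 6: flows [0=1,0=2] -> levels [6 6 6]
  -> stable (no change)

Answer: 6 6 6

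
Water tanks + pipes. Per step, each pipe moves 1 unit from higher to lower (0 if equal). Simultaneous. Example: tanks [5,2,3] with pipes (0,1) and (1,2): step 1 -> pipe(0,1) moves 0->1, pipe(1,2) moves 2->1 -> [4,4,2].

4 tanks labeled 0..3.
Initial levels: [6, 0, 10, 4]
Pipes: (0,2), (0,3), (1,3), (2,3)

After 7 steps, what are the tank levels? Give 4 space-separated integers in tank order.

Answer: 6 5 6 3

Derivation:
Step 1: flows [2->0,0->3,3->1,2->3] -> levels [6 1 8 5]
Step 2: flows [2->0,0->3,3->1,2->3] -> levels [6 2 6 6]
Step 3: flows [0=2,0=3,3->1,2=3] -> levels [6 3 6 5]
Step 4: flows [0=2,0->3,3->1,2->3] -> levels [5 4 5 6]
Step 5: flows [0=2,3->0,3->1,3->2] -> levels [6 5 6 3]
Step 6: flows [0=2,0->3,1->3,2->3] -> levels [5 4 5 6]
  -> period-2 cycle: step 6 state = step 4 state
  -> state at step 7: (7-4) mod 2 = 1, same as step 5 -> [6 5 6 3]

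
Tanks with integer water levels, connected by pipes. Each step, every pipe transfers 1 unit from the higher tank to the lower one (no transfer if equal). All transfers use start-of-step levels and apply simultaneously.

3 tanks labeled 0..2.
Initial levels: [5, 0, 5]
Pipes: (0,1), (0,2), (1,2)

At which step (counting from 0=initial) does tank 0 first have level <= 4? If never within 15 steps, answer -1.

Step 1: flows [0->1,0=2,2->1] -> levels [4 2 4]
Tank 0 first reaches <=4 at step 1

Answer: 1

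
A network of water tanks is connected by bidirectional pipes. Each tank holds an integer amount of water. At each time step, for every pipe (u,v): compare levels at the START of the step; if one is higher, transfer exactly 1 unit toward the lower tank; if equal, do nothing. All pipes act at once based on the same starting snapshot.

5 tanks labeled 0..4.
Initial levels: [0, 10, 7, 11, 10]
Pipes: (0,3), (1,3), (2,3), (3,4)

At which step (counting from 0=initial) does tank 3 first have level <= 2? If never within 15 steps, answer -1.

Step 1: flows [3->0,3->1,3->2,3->4] -> levels [1 11 8 7 11]
Step 2: flows [3->0,1->3,2->3,4->3] -> levels [2 10 7 9 10]
Step 3: flows [3->0,1->3,3->2,4->3] -> levels [3 9 8 9 9]
Step 4: flows [3->0,1=3,3->2,3=4] -> levels [4 9 9 7 9]
Step 5: flows [3->0,1->3,2->3,4->3] -> levels [5 8 8 9 8]
Step 6: flows [3->0,3->1,3->2,3->4] -> levels [6 9 9 5 9]
Step 7: flows [0->3,1->3,2->3,4->3] -> levels [5 8 8 9 8]
  -> period-2 cycle (repeats step 5); tank 3 never drops to <=2
Tank 3 never reaches <=2 within 15 steps

Answer: -1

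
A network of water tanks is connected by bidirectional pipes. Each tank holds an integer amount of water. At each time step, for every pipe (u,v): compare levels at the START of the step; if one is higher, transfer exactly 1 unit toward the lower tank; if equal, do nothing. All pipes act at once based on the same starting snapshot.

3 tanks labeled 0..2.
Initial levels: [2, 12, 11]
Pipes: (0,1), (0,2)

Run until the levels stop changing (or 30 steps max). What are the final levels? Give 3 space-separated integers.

Answer: 9 8 8

Derivation:
Step 1: flows [1->0,2->0] -> levels [4 11 10]
Step 2: flows [1->0,2->0] -> levels [6 10 9]
Step 3: flows [1->0,2->0] -> levels [8 9 8]
Step 4: flows [1->0,0=2] -> levels [9 8 8]
Step 5: flows [0->1,0->2] -> levels [7 9 9]
Step 6: flows [1->0,2->0] -> levels [9 8 8]
  -> period-2 cycle: step 6 state = step 4 state; never stabilizes
  -> state at step 30: (30-4) mod 2 = 0, same as step 4 -> [9 8 8]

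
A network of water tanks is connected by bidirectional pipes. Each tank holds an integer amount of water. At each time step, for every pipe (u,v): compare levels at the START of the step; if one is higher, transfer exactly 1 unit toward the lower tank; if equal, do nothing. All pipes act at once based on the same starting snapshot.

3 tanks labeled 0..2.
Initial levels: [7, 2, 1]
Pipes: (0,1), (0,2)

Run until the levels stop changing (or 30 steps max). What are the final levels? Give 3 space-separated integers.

Step 1: flows [0->1,0->2] -> levels [5 3 2]
Step 2: flows [0->1,0->2] -> levels [3 4 3]
Step 3: flows [1->0,0=2] -> levels [4 3 3]
Step 4: flows [0->1,0->2] -> levels [2 4 4]
Step 5: flows [1->0,2->0] -> levels [4 3 3]
  -> period-2 cycle: step 5 state = step 3 state; never stabilizes
  -> state at step 30: (30-3) mod 2 = 1, same as step 4 -> [2 4 4]

Answer: 2 4 4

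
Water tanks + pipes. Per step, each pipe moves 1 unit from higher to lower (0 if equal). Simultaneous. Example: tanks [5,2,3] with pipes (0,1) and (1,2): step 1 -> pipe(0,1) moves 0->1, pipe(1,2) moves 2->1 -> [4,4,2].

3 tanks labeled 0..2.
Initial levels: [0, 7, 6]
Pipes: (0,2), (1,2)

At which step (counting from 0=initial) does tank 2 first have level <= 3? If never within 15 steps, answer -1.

Answer: 6

Derivation:
Step 1: flows [2->0,1->2] -> levels [1 6 6]
Step 2: flows [2->0,1=2] -> levels [2 6 5]
Step 3: flows [2->0,1->2] -> levels [3 5 5]
Step 4: flows [2->0,1=2] -> levels [4 5 4]
Step 5: flows [0=2,1->2] -> levels [4 4 5]
Step 6: flows [2->0,2->1] -> levels [5 5 3]
Tank 2 first reaches <=3 at step 6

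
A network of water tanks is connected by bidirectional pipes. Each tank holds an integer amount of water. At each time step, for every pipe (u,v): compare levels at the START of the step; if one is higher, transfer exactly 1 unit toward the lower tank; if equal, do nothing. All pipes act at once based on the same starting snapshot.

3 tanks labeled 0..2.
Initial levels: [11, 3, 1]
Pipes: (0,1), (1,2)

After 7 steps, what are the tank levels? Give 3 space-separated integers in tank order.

Step 1: flows [0->1,1->2] -> levels [10 3 2]
Step 2: flows [0->1,1->2] -> levels [9 3 3]
Step 3: flows [0->1,1=2] -> levels [8 4 3]
Step 4: flows [0->1,1->2] -> levels [7 4 4]
Step 5: flows [0->1,1=2] -> levels [6 5 4]
Step 6: flows [0->1,1->2] -> levels [5 5 5]
Step 7: flows [0=1,1=2] -> levels [5 5 5]

Answer: 5 5 5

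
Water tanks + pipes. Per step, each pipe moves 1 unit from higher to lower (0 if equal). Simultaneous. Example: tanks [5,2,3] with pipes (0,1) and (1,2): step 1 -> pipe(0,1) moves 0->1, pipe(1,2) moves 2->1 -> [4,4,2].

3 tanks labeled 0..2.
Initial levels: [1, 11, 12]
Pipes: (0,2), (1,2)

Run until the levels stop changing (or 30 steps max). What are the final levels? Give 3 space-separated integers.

Answer: 8 8 8

Derivation:
Step 1: flows [2->0,2->1] -> levels [2 12 10]
Step 2: flows [2->0,1->2] -> levels [3 11 10]
Step 3: flows [2->0,1->2] -> levels [4 10 10]
Step 4: flows [2->0,1=2] -> levels [5 10 9]
Step 5: flows [2->0,1->2] -> levels [6 9 9]
Step 6: flows [2->0,1=2] -> levels [7 9 8]
Step 7: flows [2->0,1->2] -> levels [8 8 8]
Step 8: flows [0=2,1=2] -> levels [8 8 8]
  -> stable (no change)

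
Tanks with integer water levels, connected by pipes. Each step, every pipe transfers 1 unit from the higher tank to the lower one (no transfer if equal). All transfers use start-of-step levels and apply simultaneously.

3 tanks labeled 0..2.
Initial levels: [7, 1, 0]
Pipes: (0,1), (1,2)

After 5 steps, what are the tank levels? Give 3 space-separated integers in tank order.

Answer: 3 2 3

Derivation:
Step 1: flows [0->1,1->2] -> levels [6 1 1]
Step 2: flows [0->1,1=2] -> levels [5 2 1]
Step 3: flows [0->1,1->2] -> levels [4 2 2]
Step 4: flows [0->1,1=2] -> levels [3 3 2]
Step 5: flows [0=1,1->2] -> levels [3 2 3]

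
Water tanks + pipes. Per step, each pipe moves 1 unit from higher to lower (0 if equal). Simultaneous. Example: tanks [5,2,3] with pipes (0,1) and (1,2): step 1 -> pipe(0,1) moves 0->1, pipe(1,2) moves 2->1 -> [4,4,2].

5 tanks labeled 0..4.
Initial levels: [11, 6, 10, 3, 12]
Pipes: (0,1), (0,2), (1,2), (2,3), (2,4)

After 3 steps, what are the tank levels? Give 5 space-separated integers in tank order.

Answer: 9 8 10 6 9

Derivation:
Step 1: flows [0->1,0->2,2->1,2->3,4->2] -> levels [9 8 10 4 11]
Step 2: flows [0->1,2->0,2->1,2->3,4->2] -> levels [9 10 8 5 10]
Step 3: flows [1->0,0->2,1->2,2->3,4->2] -> levels [9 8 10 6 9]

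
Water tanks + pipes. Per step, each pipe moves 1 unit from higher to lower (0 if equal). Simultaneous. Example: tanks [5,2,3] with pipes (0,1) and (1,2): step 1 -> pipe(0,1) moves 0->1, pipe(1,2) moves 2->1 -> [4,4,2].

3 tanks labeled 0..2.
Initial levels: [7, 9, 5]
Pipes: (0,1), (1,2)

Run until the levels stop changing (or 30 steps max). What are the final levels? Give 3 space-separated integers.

Answer: 7 7 7

Derivation:
Step 1: flows [1->0,1->2] -> levels [8 7 6]
Step 2: flows [0->1,1->2] -> levels [7 7 7]
Step 3: flows [0=1,1=2] -> levels [7 7 7]
  -> stable (no change)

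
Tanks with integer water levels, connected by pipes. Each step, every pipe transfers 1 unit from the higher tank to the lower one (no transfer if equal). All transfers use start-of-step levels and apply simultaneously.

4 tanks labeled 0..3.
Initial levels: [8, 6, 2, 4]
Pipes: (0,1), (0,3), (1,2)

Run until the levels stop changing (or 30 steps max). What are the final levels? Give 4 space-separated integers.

Step 1: flows [0->1,0->3,1->2] -> levels [6 6 3 5]
Step 2: flows [0=1,0->3,1->2] -> levels [5 5 4 6]
Step 3: flows [0=1,3->0,1->2] -> levels [6 4 5 5]
Step 4: flows [0->1,0->3,2->1] -> levels [4 6 4 6]
Step 5: flows [1->0,3->0,1->2] -> levels [6 4 5 5]
  -> period-2 cycle: step 5 state = step 3 state; never stabilizes
  -> state at step 30: (30-3) mod 2 = 1, same as step 4 -> [4 6 4 6]

Answer: 4 6 4 6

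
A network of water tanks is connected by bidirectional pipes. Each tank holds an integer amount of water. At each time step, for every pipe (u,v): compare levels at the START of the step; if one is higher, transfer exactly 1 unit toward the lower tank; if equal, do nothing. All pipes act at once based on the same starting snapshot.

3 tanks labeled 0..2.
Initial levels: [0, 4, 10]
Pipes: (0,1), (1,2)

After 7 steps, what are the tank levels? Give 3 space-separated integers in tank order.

Step 1: flows [1->0,2->1] -> levels [1 4 9]
Step 2: flows [1->0,2->1] -> levels [2 4 8]
Step 3: flows [1->0,2->1] -> levels [3 4 7]
Step 4: flows [1->0,2->1] -> levels [4 4 6]
Step 5: flows [0=1,2->1] -> levels [4 5 5]
Step 6: flows [1->0,1=2] -> levels [5 4 5]
Step 7: flows [0->1,2->1] -> levels [4 6 4]

Answer: 4 6 4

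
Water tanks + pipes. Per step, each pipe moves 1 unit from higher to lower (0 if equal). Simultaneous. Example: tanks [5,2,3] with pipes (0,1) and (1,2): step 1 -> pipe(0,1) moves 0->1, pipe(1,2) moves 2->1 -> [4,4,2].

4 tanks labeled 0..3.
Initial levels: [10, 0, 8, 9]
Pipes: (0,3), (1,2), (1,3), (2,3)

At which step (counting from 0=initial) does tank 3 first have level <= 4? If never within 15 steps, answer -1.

Answer: -1

Derivation:
Step 1: flows [0->3,2->1,3->1,3->2] -> levels [9 2 8 8]
Step 2: flows [0->3,2->1,3->1,2=3] -> levels [8 4 7 8]
Step 3: flows [0=3,2->1,3->1,3->2] -> levels [8 6 7 6]
Step 4: flows [0->3,2->1,1=3,2->3] -> levels [7 7 5 8]
Step 5: flows [3->0,1->2,3->1,3->2] -> levels [8 7 7 5]
Step 6: flows [0->3,1=2,1->3,2->3] -> levels [7 6 6 8]
Step 7: flows [3->0,1=2,3->1,3->2] -> levels [8 7 7 5]
  -> period-2 cycle (repeats step 5); tank 3 never drops to <=4
Tank 3 never reaches <=4 within 15 steps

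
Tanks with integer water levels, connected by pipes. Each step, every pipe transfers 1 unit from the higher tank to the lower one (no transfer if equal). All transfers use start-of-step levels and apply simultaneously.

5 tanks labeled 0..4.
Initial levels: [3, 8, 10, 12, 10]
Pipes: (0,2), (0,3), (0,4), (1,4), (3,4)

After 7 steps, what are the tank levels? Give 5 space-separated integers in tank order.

Step 1: flows [2->0,3->0,4->0,4->1,3->4] -> levels [6 9 9 10 9]
Step 2: flows [2->0,3->0,4->0,1=4,3->4] -> levels [9 9 8 8 9]
Step 3: flows [0->2,0->3,0=4,1=4,4->3] -> levels [7 9 9 10 8]
Step 4: flows [2->0,3->0,4->0,1->4,3->4] -> levels [10 8 8 8 9]
Step 5: flows [0->2,0->3,0->4,4->1,4->3] -> levels [7 9 9 10 8]
  -> period-2 cycle: step 5 state = step 3 state
  -> state at step 7: (7-3) mod 2 = 0, same as step 3 -> [7 9 9 10 8]

Answer: 7 9 9 10 8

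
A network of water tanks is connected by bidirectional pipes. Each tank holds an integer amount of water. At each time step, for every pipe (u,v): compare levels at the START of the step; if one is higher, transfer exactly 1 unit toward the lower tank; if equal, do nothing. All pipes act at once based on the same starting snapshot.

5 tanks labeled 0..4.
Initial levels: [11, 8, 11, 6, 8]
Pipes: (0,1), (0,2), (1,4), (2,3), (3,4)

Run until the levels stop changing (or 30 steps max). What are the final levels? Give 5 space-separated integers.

Answer: 8 8 10 8 10

Derivation:
Step 1: flows [0->1,0=2,1=4,2->3,4->3] -> levels [10 9 10 8 7]
Step 2: flows [0->1,0=2,1->4,2->3,3->4] -> levels [9 9 9 8 9]
Step 3: flows [0=1,0=2,1=4,2->3,4->3] -> levels [9 9 8 10 8]
Step 4: flows [0=1,0->2,1->4,3->2,3->4] -> levels [8 8 10 8 10]
Step 5: flows [0=1,2->0,4->1,2->3,4->3] -> levels [9 9 8 10 8]
  -> period-2 cycle: step 5 state = step 3 state; never stabilizes
  -> state at step 30: (30-3) mod 2 = 1, same as step 4 -> [8 8 10 8 10]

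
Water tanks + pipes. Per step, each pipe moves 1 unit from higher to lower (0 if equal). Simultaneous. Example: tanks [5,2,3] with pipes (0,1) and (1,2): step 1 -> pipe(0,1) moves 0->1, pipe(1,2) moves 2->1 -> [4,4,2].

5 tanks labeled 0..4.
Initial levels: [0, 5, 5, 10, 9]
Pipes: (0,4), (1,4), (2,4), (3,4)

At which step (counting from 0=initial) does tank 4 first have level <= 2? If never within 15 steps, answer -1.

Step 1: flows [4->0,4->1,4->2,3->4] -> levels [1 6 6 9 7]
Step 2: flows [4->0,4->1,4->2,3->4] -> levels [2 7 7 8 5]
Step 3: flows [4->0,1->4,2->4,3->4] -> levels [3 6 6 7 7]
Step 4: flows [4->0,4->1,4->2,3=4] -> levels [4 7 7 7 4]
Step 5: flows [0=4,1->4,2->4,3->4] -> levels [4 6 6 6 7]
Step 6: flows [4->0,4->1,4->2,4->3] -> levels [5 7 7 7 3]
Step 7: flows [0->4,1->4,2->4,3->4] -> levels [4 6 6 6 7]
  -> period-2 cycle (repeats step 5); tank 4 never drops to <=2
Tank 4 never reaches <=2 within 15 steps

Answer: -1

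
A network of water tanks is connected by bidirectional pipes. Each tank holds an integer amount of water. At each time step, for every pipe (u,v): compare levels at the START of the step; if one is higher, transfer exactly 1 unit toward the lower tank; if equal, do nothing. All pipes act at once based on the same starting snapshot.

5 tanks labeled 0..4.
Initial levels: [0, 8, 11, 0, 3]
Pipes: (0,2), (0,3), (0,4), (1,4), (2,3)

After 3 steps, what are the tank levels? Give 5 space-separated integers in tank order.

Answer: 4 5 5 4 4

Derivation:
Step 1: flows [2->0,0=3,4->0,1->4,2->3] -> levels [2 7 9 1 3]
Step 2: flows [2->0,0->3,4->0,1->4,2->3] -> levels [3 6 7 3 3]
Step 3: flows [2->0,0=3,0=4,1->4,2->3] -> levels [4 5 5 4 4]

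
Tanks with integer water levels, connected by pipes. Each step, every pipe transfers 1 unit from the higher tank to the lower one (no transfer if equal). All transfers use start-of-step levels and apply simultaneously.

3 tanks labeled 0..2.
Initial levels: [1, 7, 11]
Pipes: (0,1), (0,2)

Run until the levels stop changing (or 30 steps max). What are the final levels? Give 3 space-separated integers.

Answer: 5 7 7

Derivation:
Step 1: flows [1->0,2->0] -> levels [3 6 10]
Step 2: flows [1->0,2->0] -> levels [5 5 9]
Step 3: flows [0=1,2->0] -> levels [6 5 8]
Step 4: flows [0->1,2->0] -> levels [6 6 7]
Step 5: flows [0=1,2->0] -> levels [7 6 6]
Step 6: flows [0->1,0->2] -> levels [5 7 7]
Step 7: flows [1->0,2->0] -> levels [7 6 6]
  -> period-2 cycle: step 7 state = step 5 state; never stabilizes
  -> state at step 30: (30-5) mod 2 = 1, same as step 6 -> [5 7 7]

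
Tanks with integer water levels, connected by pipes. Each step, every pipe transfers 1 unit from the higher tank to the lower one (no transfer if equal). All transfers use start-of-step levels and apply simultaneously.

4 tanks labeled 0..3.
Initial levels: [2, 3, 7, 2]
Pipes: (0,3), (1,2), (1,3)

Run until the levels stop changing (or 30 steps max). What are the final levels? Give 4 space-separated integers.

Step 1: flows [0=3,2->1,1->3] -> levels [2 3 6 3]
Step 2: flows [3->0,2->1,1=3] -> levels [3 4 5 2]
Step 3: flows [0->3,2->1,1->3] -> levels [2 4 4 4]
Step 4: flows [3->0,1=2,1=3] -> levels [3 4 4 3]
Step 5: flows [0=3,1=2,1->3] -> levels [3 3 4 4]
Step 6: flows [3->0,2->1,3->1] -> levels [4 5 3 2]
Step 7: flows [0->3,1->2,1->3] -> levels [3 3 4 4]
  -> period-2 cycle: step 7 state = step 5 state; never stabilizes
  -> state at step 30: (30-5) mod 2 = 1, same as step 6 -> [4 5 3 2]

Answer: 4 5 3 2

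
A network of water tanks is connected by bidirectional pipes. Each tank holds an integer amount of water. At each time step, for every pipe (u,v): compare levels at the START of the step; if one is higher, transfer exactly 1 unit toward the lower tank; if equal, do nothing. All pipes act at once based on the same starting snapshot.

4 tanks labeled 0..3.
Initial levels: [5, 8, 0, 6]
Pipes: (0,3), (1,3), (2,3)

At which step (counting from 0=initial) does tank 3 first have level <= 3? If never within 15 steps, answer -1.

Answer: -1

Derivation:
Step 1: flows [3->0,1->3,3->2] -> levels [6 7 1 5]
Step 2: flows [0->3,1->3,3->2] -> levels [5 6 2 6]
Step 3: flows [3->0,1=3,3->2] -> levels [6 6 3 4]
Step 4: flows [0->3,1->3,3->2] -> levels [5 5 4 5]
Step 5: flows [0=3,1=3,3->2] -> levels [5 5 5 4]
Step 6: flows [0->3,1->3,2->3] -> levels [4 4 4 7]
Step 7: flows [3->0,3->1,3->2] -> levels [5 5 5 4]
  -> period-2 cycle (repeats step 5); tank 3 never drops to <=3
Tank 3 never reaches <=3 within 15 steps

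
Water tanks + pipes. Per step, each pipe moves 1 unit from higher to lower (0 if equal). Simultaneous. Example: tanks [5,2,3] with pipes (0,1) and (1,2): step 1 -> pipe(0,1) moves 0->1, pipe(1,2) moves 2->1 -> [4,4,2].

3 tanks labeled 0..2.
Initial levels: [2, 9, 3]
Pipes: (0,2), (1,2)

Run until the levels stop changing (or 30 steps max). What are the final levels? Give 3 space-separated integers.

Step 1: flows [2->0,1->2] -> levels [3 8 3]
Step 2: flows [0=2,1->2] -> levels [3 7 4]
Step 3: flows [2->0,1->2] -> levels [4 6 4]
Step 4: flows [0=2,1->2] -> levels [4 5 5]
Step 5: flows [2->0,1=2] -> levels [5 5 4]
Step 6: flows [0->2,1->2] -> levels [4 4 6]
Step 7: flows [2->0,2->1] -> levels [5 5 4]
  -> period-2 cycle: step 7 state = step 5 state; never stabilizes
  -> state at step 30: (30-5) mod 2 = 1, same as step 6 -> [4 4 6]

Answer: 4 4 6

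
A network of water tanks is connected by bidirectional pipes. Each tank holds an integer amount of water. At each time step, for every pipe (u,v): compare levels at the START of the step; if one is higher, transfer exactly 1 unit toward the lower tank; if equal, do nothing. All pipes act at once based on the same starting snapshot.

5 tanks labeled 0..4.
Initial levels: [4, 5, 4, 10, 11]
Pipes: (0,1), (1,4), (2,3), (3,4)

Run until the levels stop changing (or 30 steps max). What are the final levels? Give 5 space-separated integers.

Answer: 6 7 8 6 7

Derivation:
Step 1: flows [1->0,4->1,3->2,4->3] -> levels [5 5 5 10 9]
Step 2: flows [0=1,4->1,3->2,3->4] -> levels [5 6 6 8 9]
Step 3: flows [1->0,4->1,3->2,4->3] -> levels [6 6 7 8 7]
Step 4: flows [0=1,4->1,3->2,3->4] -> levels [6 7 8 6 7]
Step 5: flows [1->0,1=4,2->3,4->3] -> levels [7 6 7 8 6]
Step 6: flows [0->1,1=4,3->2,3->4] -> levels [6 7 8 6 7]
  -> period-2 cycle: step 6 state = step 4 state; never stabilizes
  -> state at step 30: (30-4) mod 2 = 0, same as step 4 -> [6 7 8 6 7]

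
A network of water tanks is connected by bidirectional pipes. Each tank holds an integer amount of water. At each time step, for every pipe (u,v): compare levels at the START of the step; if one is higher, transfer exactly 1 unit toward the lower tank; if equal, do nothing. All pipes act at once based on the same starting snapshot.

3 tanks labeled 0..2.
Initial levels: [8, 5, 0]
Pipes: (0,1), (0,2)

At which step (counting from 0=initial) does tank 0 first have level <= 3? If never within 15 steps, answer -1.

Step 1: flows [0->1,0->2] -> levels [6 6 1]
Step 2: flows [0=1,0->2] -> levels [5 6 2]
Step 3: flows [1->0,0->2] -> levels [5 5 3]
Step 4: flows [0=1,0->2] -> levels [4 5 4]
Step 5: flows [1->0,0=2] -> levels [5 4 4]
Step 6: flows [0->1,0->2] -> levels [3 5 5]
Tank 0 first reaches <=3 at step 6

Answer: 6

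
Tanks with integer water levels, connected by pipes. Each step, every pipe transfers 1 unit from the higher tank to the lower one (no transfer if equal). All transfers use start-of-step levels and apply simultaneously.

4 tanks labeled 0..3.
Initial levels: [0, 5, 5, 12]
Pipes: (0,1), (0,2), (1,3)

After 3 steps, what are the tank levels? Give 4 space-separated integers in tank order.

Answer: 4 5 4 9

Derivation:
Step 1: flows [1->0,2->0,3->1] -> levels [2 5 4 11]
Step 2: flows [1->0,2->0,3->1] -> levels [4 5 3 10]
Step 3: flows [1->0,0->2,3->1] -> levels [4 5 4 9]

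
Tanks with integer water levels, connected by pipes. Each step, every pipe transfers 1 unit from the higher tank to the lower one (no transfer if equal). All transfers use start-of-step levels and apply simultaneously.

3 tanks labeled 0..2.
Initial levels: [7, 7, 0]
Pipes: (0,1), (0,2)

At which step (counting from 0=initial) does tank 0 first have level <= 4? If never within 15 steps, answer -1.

Step 1: flows [0=1,0->2] -> levels [6 7 1]
Step 2: flows [1->0,0->2] -> levels [6 6 2]
Step 3: flows [0=1,0->2] -> levels [5 6 3]
Step 4: flows [1->0,0->2] -> levels [5 5 4]
Step 5: flows [0=1,0->2] -> levels [4 5 5]
Tank 0 first reaches <=4 at step 5

Answer: 5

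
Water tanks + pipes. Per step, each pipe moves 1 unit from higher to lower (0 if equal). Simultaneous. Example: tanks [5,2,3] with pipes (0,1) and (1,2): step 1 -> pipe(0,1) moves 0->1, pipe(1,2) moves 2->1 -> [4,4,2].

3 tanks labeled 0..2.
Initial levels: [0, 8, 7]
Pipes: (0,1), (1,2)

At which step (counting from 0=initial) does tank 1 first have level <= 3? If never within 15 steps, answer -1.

Answer: -1

Derivation:
Step 1: flows [1->0,1->2] -> levels [1 6 8]
Step 2: flows [1->0,2->1] -> levels [2 6 7]
Step 3: flows [1->0,2->1] -> levels [3 6 6]
Step 4: flows [1->0,1=2] -> levels [4 5 6]
Step 5: flows [1->0,2->1] -> levels [5 5 5]
Step 6: flows [0=1,1=2] -> levels [5 5 5]
  -> stable; tank 1 stays at 5 > 3
Tank 1 never reaches <=3 within 15 steps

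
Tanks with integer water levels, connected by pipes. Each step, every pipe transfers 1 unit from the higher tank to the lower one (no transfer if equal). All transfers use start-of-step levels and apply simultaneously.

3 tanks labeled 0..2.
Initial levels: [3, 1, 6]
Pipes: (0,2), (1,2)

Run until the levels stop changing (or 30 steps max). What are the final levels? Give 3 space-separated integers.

Answer: 4 4 2

Derivation:
Step 1: flows [2->0,2->1] -> levels [4 2 4]
Step 2: flows [0=2,2->1] -> levels [4 3 3]
Step 3: flows [0->2,1=2] -> levels [3 3 4]
Step 4: flows [2->0,2->1] -> levels [4 4 2]
Step 5: flows [0->2,1->2] -> levels [3 3 4]
  -> period-2 cycle: step 5 state = step 3 state; never stabilizes
  -> state at step 30: (30-3) mod 2 = 1, same as step 4 -> [4 4 2]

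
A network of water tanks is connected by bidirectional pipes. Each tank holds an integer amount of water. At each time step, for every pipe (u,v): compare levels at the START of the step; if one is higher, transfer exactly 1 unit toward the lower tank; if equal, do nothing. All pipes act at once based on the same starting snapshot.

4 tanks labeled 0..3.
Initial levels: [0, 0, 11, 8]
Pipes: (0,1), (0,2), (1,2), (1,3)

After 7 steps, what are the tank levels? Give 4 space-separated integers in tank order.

Answer: 4 6 5 4

Derivation:
Step 1: flows [0=1,2->0,2->1,3->1] -> levels [1 2 9 7]
Step 2: flows [1->0,2->0,2->1,3->1] -> levels [3 3 7 6]
Step 3: flows [0=1,2->0,2->1,3->1] -> levels [4 5 5 5]
Step 4: flows [1->0,2->0,1=2,1=3] -> levels [6 4 4 5]
Step 5: flows [0->1,0->2,1=2,3->1] -> levels [4 6 5 4]
Step 6: flows [1->0,2->0,1->2,1->3] -> levels [6 3 5 5]
Step 7: flows [0->1,0->2,2->1,3->1] -> levels [4 6 5 4]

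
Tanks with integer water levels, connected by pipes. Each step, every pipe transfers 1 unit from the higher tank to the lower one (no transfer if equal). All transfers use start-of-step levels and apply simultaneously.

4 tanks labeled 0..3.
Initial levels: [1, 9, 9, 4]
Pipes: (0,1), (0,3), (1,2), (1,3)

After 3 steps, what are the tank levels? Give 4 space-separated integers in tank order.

Step 1: flows [1->0,3->0,1=2,1->3] -> levels [3 7 9 4]
Step 2: flows [1->0,3->0,2->1,1->3] -> levels [5 6 8 4]
Step 3: flows [1->0,0->3,2->1,1->3] -> levels [5 5 7 6]

Answer: 5 5 7 6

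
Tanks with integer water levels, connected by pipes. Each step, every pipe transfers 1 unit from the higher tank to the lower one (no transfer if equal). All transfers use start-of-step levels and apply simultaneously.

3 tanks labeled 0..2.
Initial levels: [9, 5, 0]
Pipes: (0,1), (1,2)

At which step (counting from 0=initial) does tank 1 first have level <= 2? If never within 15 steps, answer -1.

Step 1: flows [0->1,1->2] -> levels [8 5 1]
Step 2: flows [0->1,1->2] -> levels [7 5 2]
Step 3: flows [0->1,1->2] -> levels [6 5 3]
Step 4: flows [0->1,1->2] -> levels [5 5 4]
Step 5: flows [0=1,1->2] -> levels [5 4 5]
Step 6: flows [0->1,2->1] -> levels [4 6 4]
Step 7: flows [1->0,1->2] -> levels [5 4 5]
  -> period-2 cycle (repeats step 5); tank 1 never drops to <=2
Tank 1 never reaches <=2 within 15 steps

Answer: -1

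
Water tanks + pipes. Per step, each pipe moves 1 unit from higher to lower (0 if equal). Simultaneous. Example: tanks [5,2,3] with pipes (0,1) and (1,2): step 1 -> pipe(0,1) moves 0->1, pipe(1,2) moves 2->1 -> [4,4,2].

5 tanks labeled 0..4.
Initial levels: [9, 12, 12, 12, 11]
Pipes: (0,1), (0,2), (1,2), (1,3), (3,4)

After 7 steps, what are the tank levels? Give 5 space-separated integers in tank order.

Step 1: flows [1->0,2->0,1=2,1=3,3->4] -> levels [11 11 11 11 12]
Step 2: flows [0=1,0=2,1=2,1=3,4->3] -> levels [11 11 11 12 11]
Step 3: flows [0=1,0=2,1=2,3->1,3->4] -> levels [11 12 11 10 12]
Step 4: flows [1->0,0=2,1->2,1->3,4->3] -> levels [12 9 12 12 11]
Step 5: flows [0->1,0=2,2->1,3->1,3->4] -> levels [11 12 11 10 12]
  -> period-2 cycle: step 5 state = step 3 state
  -> state at step 7: (7-3) mod 2 = 0, same as step 3 -> [11 12 11 10 12]

Answer: 11 12 11 10 12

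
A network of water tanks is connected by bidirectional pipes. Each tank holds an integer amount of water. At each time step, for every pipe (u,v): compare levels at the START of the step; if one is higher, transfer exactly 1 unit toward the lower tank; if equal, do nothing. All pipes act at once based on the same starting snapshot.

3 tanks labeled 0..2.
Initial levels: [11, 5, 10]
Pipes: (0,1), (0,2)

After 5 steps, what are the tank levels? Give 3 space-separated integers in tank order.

Answer: 10 8 8

Derivation:
Step 1: flows [0->1,0->2] -> levels [9 6 11]
Step 2: flows [0->1,2->0] -> levels [9 7 10]
Step 3: flows [0->1,2->0] -> levels [9 8 9]
Step 4: flows [0->1,0=2] -> levels [8 9 9]
Step 5: flows [1->0,2->0] -> levels [10 8 8]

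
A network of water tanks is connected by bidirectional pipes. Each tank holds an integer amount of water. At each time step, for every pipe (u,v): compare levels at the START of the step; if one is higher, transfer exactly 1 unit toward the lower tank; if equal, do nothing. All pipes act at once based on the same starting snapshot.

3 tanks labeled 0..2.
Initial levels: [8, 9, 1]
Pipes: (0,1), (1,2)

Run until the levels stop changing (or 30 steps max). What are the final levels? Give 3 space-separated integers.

Step 1: flows [1->0,1->2] -> levels [9 7 2]
Step 2: flows [0->1,1->2] -> levels [8 7 3]
Step 3: flows [0->1,1->2] -> levels [7 7 4]
Step 4: flows [0=1,1->2] -> levels [7 6 5]
Step 5: flows [0->1,1->2] -> levels [6 6 6]
Step 6: flows [0=1,1=2] -> levels [6 6 6]
  -> stable (no change)

Answer: 6 6 6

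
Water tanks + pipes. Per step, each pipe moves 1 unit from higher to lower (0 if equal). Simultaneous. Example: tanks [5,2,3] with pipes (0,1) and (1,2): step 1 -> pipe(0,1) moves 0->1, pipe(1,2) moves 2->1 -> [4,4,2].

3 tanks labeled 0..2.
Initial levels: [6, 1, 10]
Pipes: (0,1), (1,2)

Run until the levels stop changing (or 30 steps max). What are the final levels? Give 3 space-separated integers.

Step 1: flows [0->1,2->1] -> levels [5 3 9]
Step 2: flows [0->1,2->1] -> levels [4 5 8]
Step 3: flows [1->0,2->1] -> levels [5 5 7]
Step 4: flows [0=1,2->1] -> levels [5 6 6]
Step 5: flows [1->0,1=2] -> levels [6 5 6]
Step 6: flows [0->1,2->1] -> levels [5 7 5]
Step 7: flows [1->0,1->2] -> levels [6 5 6]
  -> period-2 cycle: step 7 state = step 5 state; never stabilizes
  -> state at step 30: (30-5) mod 2 = 1, same as step 6 -> [5 7 5]

Answer: 5 7 5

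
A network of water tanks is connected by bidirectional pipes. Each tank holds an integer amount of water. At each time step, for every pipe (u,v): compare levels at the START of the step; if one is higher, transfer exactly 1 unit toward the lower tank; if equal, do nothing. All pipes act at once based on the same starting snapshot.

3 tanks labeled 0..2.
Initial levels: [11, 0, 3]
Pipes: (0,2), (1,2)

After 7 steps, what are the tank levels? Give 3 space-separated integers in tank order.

Step 1: flows [0->2,2->1] -> levels [10 1 3]
Step 2: flows [0->2,2->1] -> levels [9 2 3]
Step 3: flows [0->2,2->1] -> levels [8 3 3]
Step 4: flows [0->2,1=2] -> levels [7 3 4]
Step 5: flows [0->2,2->1] -> levels [6 4 4]
Step 6: flows [0->2,1=2] -> levels [5 4 5]
Step 7: flows [0=2,2->1] -> levels [5 5 4]

Answer: 5 5 4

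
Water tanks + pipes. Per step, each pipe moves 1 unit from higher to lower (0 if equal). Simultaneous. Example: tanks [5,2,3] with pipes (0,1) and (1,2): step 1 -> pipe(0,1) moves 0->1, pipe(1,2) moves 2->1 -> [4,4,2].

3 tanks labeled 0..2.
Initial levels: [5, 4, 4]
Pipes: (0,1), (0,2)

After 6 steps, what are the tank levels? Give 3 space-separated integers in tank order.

Answer: 5 4 4

Derivation:
Step 1: flows [0->1,0->2] -> levels [3 5 5]
Step 2: flows [1->0,2->0] -> levels [5 4 4]
  -> period-2 cycle: step 2 state = step 0 state
  -> state at step 6: (6-0) mod 2 = 0, same as step 0 -> [5 4 4]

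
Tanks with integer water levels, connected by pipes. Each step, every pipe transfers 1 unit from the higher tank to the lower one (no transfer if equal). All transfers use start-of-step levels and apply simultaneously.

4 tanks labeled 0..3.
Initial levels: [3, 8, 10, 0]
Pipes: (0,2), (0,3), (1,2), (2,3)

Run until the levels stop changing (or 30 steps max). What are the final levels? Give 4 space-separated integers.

Step 1: flows [2->0,0->3,2->1,2->3] -> levels [3 9 7 2]
Step 2: flows [2->0,0->3,1->2,2->3] -> levels [3 8 6 4]
Step 3: flows [2->0,3->0,1->2,2->3] -> levels [5 7 5 4]
Step 4: flows [0=2,0->3,1->2,2->3] -> levels [4 6 5 6]
Step 5: flows [2->0,3->0,1->2,3->2] -> levels [6 5 6 4]
Step 6: flows [0=2,0->3,2->1,2->3] -> levels [5 6 4 6]
Step 7: flows [0->2,3->0,1->2,3->2] -> levels [5 5 7 4]
Step 8: flows [2->0,0->3,2->1,2->3] -> levels [5 6 4 6]
  -> period-2 cycle: step 8 state = step 6 state; never stabilizes
  -> state at step 30: (30-6) mod 2 = 0, same as step 6 -> [5 6 4 6]

Answer: 5 6 4 6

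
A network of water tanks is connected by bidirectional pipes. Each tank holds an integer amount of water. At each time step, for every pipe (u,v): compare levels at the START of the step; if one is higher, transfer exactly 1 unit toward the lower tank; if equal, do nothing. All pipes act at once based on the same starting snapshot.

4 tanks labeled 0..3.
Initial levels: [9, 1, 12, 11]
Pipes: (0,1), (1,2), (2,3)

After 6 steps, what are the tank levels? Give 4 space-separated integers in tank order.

Answer: 8 8 8 9

Derivation:
Step 1: flows [0->1,2->1,2->3] -> levels [8 3 10 12]
Step 2: flows [0->1,2->1,3->2] -> levels [7 5 10 11]
Step 3: flows [0->1,2->1,3->2] -> levels [6 7 10 10]
Step 4: flows [1->0,2->1,2=3] -> levels [7 7 9 10]
Step 5: flows [0=1,2->1,3->2] -> levels [7 8 9 9]
Step 6: flows [1->0,2->1,2=3] -> levels [8 8 8 9]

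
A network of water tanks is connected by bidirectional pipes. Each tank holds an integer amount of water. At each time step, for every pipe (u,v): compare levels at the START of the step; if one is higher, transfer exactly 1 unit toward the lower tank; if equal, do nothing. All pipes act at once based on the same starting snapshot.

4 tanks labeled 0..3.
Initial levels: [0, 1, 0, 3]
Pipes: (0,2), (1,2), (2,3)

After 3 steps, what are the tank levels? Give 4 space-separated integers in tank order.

Answer: 0 0 3 1

Derivation:
Step 1: flows [0=2,1->2,3->2] -> levels [0 0 2 2]
Step 2: flows [2->0,2->1,2=3] -> levels [1 1 0 2]
Step 3: flows [0->2,1->2,3->2] -> levels [0 0 3 1]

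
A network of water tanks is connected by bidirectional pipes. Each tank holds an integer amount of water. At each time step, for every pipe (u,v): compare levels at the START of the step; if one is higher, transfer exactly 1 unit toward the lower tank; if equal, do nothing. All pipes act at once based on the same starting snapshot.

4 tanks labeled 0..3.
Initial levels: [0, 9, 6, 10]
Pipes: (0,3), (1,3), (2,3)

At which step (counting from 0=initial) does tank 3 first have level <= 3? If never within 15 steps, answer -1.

Answer: -1

Derivation:
Step 1: flows [3->0,3->1,3->2] -> levels [1 10 7 7]
Step 2: flows [3->0,1->3,2=3] -> levels [2 9 7 7]
Step 3: flows [3->0,1->3,2=3] -> levels [3 8 7 7]
Step 4: flows [3->0,1->3,2=3] -> levels [4 7 7 7]
Step 5: flows [3->0,1=3,2=3] -> levels [5 7 7 6]
Step 6: flows [3->0,1->3,2->3] -> levels [6 6 6 7]
Step 7: flows [3->0,3->1,3->2] -> levels [7 7 7 4]
Step 8: flows [0->3,1->3,2->3] -> levels [6 6 6 7]
  -> period-2 cycle (repeats step 6); tank 3 never drops to <=3
Tank 3 never reaches <=3 within 15 steps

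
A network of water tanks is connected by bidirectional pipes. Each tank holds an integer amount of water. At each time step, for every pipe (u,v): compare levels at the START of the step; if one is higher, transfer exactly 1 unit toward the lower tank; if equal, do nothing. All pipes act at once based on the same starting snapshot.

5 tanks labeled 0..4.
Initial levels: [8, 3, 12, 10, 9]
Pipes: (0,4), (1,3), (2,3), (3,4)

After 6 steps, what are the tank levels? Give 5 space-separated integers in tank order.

Step 1: flows [4->0,3->1,2->3,3->4] -> levels [9 4 11 9 9]
Step 2: flows [0=4,3->1,2->3,3=4] -> levels [9 5 10 9 9]
Step 3: flows [0=4,3->1,2->3,3=4] -> levels [9 6 9 9 9]
Step 4: flows [0=4,3->1,2=3,3=4] -> levels [9 7 9 8 9]
Step 5: flows [0=4,3->1,2->3,4->3] -> levels [9 8 8 9 8]
Step 6: flows [0->4,3->1,3->2,3->4] -> levels [8 9 9 6 10]

Answer: 8 9 9 6 10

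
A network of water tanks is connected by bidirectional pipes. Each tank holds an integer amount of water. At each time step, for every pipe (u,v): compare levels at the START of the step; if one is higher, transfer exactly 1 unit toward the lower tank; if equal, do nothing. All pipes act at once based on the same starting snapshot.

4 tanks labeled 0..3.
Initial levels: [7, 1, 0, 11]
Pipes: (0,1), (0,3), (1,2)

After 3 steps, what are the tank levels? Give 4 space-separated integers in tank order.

Step 1: flows [0->1,3->0,1->2] -> levels [7 1 1 10]
Step 2: flows [0->1,3->0,1=2] -> levels [7 2 1 9]
Step 3: flows [0->1,3->0,1->2] -> levels [7 2 2 8]

Answer: 7 2 2 8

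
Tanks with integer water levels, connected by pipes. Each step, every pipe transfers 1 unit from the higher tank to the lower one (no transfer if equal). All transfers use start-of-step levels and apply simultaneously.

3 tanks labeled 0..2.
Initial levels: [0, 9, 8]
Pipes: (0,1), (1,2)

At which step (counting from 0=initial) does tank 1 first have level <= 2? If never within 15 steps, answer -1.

Answer: -1

Derivation:
Step 1: flows [1->0,1->2] -> levels [1 7 9]
Step 2: flows [1->0,2->1] -> levels [2 7 8]
Step 3: flows [1->0,2->1] -> levels [3 7 7]
Step 4: flows [1->0,1=2] -> levels [4 6 7]
Step 5: flows [1->0,2->1] -> levels [5 6 6]
Step 6: flows [1->0,1=2] -> levels [6 5 6]
Step 7: flows [0->1,2->1] -> levels [5 7 5]
Step 8: flows [1->0,1->2] -> levels [6 5 6]
  -> period-2 cycle (repeats step 6); tank 1 never drops to <=2
Tank 1 never reaches <=2 within 15 steps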